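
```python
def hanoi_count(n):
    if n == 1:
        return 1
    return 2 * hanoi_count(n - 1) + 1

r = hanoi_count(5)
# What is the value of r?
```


hanoi_count(5)
= 2 * hanoi_count(4) + 1
= 2 * (2 * hanoi_count(3) + 1) + 1
= 2 * (2 * (2 * hanoi_count(2) + 1) + 1) + 1
= 2 * (2 * (2 * (2 * hanoi_count(1) + 1) + 1) + 1) + 1
Now compute bottom-up:
hanoi_count(1) = 1
hanoi_count(2) = 2 * 1 + 1 = 3
hanoi_count(3) = 2 * 3 + 1 = 7
hanoi_count(4) = 2 * 7 + 1 = 15
hanoi_count(5) = 2 * 15 + 1 = 31
= 31


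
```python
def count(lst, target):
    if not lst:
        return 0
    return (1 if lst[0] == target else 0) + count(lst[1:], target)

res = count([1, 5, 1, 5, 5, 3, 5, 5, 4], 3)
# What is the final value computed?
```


count([1, 5, 1, 5, 5, 3, 5, 5, 4], 3)
lst[0]=1 != 3: 0 + count([5, 1, 5, 5, 3, 5, 5, 4], 3)
lst[0]=5 != 3: 0 + count([1, 5, 5, 3, 5, 5, 4], 3)
lst[0]=1 != 3: 0 + count([5, 5, 3, 5, 5, 4], 3)
lst[0]=5 != 3: 0 + count([5, 3, 5, 5, 4], 3)
lst[0]=5 != 3: 0 + count([3, 5, 5, 4], 3)
lst[0]=3 == 3: 1 + count([5, 5, 4], 3)
lst[0]=5 != 3: 0 + count([5, 4], 3)
lst[0]=5 != 3: 0 + count([4], 3)
lst[0]=4 != 3: 0 + count([], 3)
= 1


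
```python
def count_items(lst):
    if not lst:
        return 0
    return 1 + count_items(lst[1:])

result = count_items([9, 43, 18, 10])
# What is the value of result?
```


count_items([9, 43, 18, 10])
= 1 + count_items([43, 18, 10])
= 1 + 1 + count_items([18, 10])
= 1 + 1 + 1 + count_items([10])
= 1 + 1 + 1 + 1 + count_items([])
= 1 + 1 + 1 + 1 + 0
= 4


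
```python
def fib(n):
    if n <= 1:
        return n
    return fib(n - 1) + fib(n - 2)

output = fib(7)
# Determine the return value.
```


fib(7)
= fib(6) + fib(5)
= (fib(5) + fib(4)) + fib(5)
Computing bottom-up: fib(0)=0, fib(1)=1, fib(2)=1, fib(3)=2, fib(4)=3, fib(5)=5, fib(6)=8, fib(7)=13
= 13


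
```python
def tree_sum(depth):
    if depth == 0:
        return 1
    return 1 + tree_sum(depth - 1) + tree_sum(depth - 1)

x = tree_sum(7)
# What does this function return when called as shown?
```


tree_sum(7)
= 1 + tree_sum(6) + tree_sum(6)
= 1 + 2 * tree_sum(6)
tree_sum(k) = 2^(k+1) - 1
tree_sum(0) = 1
tree_sum(1) = 3
tree_sum(2) = 7
tree_sum(3) = 15
tree_sum(4) = 31
tree_sum(7) = 2^8 - 1 = 255


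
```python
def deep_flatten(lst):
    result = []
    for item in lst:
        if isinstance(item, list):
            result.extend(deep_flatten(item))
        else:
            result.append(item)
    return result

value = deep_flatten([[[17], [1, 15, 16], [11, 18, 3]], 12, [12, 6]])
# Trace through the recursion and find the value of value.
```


deep_flatten([[[17], [1, 15, 16], [11, 18, 3]], 12, [12, 6]])
Processing each element:
  [[17], [1, 15, 16], [11, 18, 3]] is a list -> deep_flatten recursively -> [17, 1, 15, 16, 11, 18, 3]
  12 is not a list -> append 12
  [12, 6] is a list -> deep_flatten recursively -> [12, 6]
= [17, 1, 15, 16, 11, 18, 3, 12, 12, 6]


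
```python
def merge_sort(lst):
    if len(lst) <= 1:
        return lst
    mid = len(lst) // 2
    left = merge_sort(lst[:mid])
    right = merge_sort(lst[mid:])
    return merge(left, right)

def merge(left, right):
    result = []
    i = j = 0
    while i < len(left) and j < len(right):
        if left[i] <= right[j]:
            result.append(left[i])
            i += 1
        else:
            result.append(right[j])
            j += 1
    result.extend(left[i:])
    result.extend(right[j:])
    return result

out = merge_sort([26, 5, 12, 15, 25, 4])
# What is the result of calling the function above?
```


merge_sort([26, 5, 12, 15, 25, 4])
Split into [26, 5, 12] and [15, 25, 4]
Left sorted: [5, 12, 26]
Right sorted: [4, 15, 25]
Merge [5, 12, 26] and [4, 15, 25]
= [4, 5, 12, 15, 25, 26]


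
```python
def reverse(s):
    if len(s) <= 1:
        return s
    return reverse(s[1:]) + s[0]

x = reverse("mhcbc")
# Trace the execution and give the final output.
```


reverse("mhcbc")
= reverse("hcbc") + "m"
= reverse("cbc") + "h" + "m"
= reverse("bc") + "c" + "h" + "m"
= reverse("c") + "b" + "c" + "h" + "m"
= "c" + "b" + "c" + "h" + "m"
= "cbchm"


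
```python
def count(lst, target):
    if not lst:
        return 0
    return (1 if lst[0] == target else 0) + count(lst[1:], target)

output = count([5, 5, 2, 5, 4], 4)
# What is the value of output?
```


count([5, 5, 2, 5, 4], 4)
lst[0]=5 != 4: 0 + count([5, 2, 5, 4], 4)
lst[0]=5 != 4: 0 + count([2, 5, 4], 4)
lst[0]=2 != 4: 0 + count([5, 4], 4)
lst[0]=5 != 4: 0 + count([4], 4)
lst[0]=4 == 4: 1 + count([], 4)
= 1


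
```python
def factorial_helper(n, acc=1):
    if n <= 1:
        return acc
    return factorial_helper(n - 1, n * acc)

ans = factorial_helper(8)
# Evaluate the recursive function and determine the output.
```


factorial_helper(8, 1)
= factorial_helper(7, 8 * 1) = factorial_helper(7, 8)
= factorial_helper(6, 7 * 8) = factorial_helper(6, 56)
= factorial_helper(5, 6 * 56) = factorial_helper(5, 336)
= factorial_helper(4, 5 * 336) = factorial_helper(4, 1680)
= factorial_helper(3, 4 * 1680) = factorial_helper(3, 6720)
= factorial_helper(2, 3 * 6720) = factorial_helper(2, 20160)
= factorial_helper(1, 2 * 20160) = factorial_helper(1, 40320)
n <= 1, return acc = 40320


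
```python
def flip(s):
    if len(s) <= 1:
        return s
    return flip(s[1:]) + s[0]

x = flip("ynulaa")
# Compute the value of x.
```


flip("ynulaa")
= flip("nulaa") + "y"
= flip("ulaa") + "n" + "y"
= flip("laa") + "u" + "n" + "y"
= flip("aa") + "l" + "u" + "n" + "y"
= flip("a") + "a" + "l" + "u" + "n" + "y"
= "a" + "a" + "l" + "u" + "n" + "y"
= "aaluny"


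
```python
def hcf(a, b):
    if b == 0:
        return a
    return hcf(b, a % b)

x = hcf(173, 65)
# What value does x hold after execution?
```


hcf(173, 65)
= hcf(65, 173 % 65) = hcf(65, 43)
= hcf(43, 65 % 43) = hcf(43, 22)
= hcf(22, 43 % 22) = hcf(22, 21)
= hcf(21, 22 % 21) = hcf(21, 1)
= hcf(1, 21 % 1) = hcf(1, 0)
b == 0, return a = 1


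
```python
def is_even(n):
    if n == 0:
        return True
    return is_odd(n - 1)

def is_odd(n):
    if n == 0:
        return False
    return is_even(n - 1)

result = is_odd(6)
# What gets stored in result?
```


is_odd(6)
= is_even(5)
= is_odd(4)
= is_even(3)
= is_odd(2)
= is_even(1)
= is_odd(0)
n == 0: return False
= False


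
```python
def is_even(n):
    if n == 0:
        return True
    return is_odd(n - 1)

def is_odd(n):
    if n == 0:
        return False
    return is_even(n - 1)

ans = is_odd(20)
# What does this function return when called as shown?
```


is_odd(20)
= is_even(19)
= is_odd(18)
= is_even(17)
= is_odd(16)
= is_even(15)
= is_odd(14)
= is_even(13)
= is_odd(12)
= is_even(11)
= is_odd(10)
= is_even(9)
= is_odd(8)
= is_even(7)
= is_odd(6)
= is_even(5)
= is_odd(4)
= is_even(3)
= is_odd(2)
= is_even(1)
= is_odd(0)
n == 0: return False
= False


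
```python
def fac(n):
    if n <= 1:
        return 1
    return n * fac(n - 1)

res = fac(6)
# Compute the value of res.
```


fac(6)
= 6 * fac(5)
= 6 * 5 * fac(4)
= 6 * 5 * 4 * fac(3)
= 6 * 5 * 4 * 3 * fac(2)
= 6 * 5 * 4 * 3 * 2 * fac(1)
= 6 * 5 * 4 * 3 * 2 * 1
= 720


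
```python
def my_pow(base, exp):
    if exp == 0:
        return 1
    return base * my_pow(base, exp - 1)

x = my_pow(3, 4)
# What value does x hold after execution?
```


my_pow(3, 4)
= 3 * my_pow(3, 3)
= 3 * 3 * my_pow(3, 2)
= 3 * 3 * 3 * my_pow(3, 1)
= 3 * 3 * 3 * 3 * my_pow(3, 0)
= 3 * 3 * 3 * 3 * 1
= 81


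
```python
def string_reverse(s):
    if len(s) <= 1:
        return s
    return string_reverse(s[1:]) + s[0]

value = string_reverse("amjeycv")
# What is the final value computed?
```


string_reverse("amjeycv")
= string_reverse("mjeycv") + "a"
= string_reverse("jeycv") + "m" + "a"
= string_reverse("eycv") + "j" + "m" + "a"
= string_reverse("ycv") + "e" + "j" + "m" + "a"
= string_reverse("cv") + "y" + "e" + "j" + "m" + "a"
= string_reverse("v") + "c" + "y" + "e" + "j" + "m" + "a"
= "v" + "c" + "y" + "e" + "j" + "m" + "a"
= "vcyejma"


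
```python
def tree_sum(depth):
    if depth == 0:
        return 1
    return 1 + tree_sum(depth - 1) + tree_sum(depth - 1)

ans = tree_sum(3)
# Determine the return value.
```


tree_sum(3)
= 1 + tree_sum(2) + tree_sum(2)
= 1 + 2 * tree_sum(2)
tree_sum(k) = 2^(k+1) - 1
tree_sum(0) = 1
tree_sum(1) = 3
tree_sum(2) = 7
tree_sum(3) = 15
tree_sum(3) = 2^4 - 1 = 15


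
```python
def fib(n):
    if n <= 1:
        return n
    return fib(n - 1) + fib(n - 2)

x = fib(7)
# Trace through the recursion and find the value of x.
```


fib(7)
= fib(6) + fib(5)
= (fib(5) + fib(4)) + fib(5)
Computing bottom-up: fib(0)=0, fib(1)=1, fib(2)=1, fib(3)=2, fib(4)=3, fib(5)=5, fib(6)=8, fib(7)=13
= 13


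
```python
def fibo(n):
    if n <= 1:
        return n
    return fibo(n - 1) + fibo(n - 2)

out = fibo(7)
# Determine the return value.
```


fibo(7)
= fibo(6) + fibo(5)
= (fibo(5) + fibo(4)) + fibo(5)
Computing bottom-up: fibo(0)=0, fibo(1)=1, fibo(2)=1, fibo(3)=2, fibo(4)=3, fibo(5)=5, fibo(6)=8, fibo(7)=13
= 13


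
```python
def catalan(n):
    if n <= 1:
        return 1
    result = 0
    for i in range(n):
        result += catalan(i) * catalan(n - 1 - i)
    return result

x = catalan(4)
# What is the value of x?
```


catalan(4)
= sum of catalan(i) * catalan(4-1-i) for i in 0..3
First compute sub-values bottom-up:
  catalan(0) = 1, catalan(1) = 1
  catalan(2) = 1*1 + 1*1 = 2
  catalan(3) = 1*2 + 1*1 + 2*1 = 5
Now catalan(4):
  catalan(0)*catalan(3) = 1*5 = 5
  catalan(1)*catalan(2) = 1*2 = 2
  catalan(2)*catalan(1) = 2*1 = 2
  catalan(3)*catalan(0) = 5*1 = 5
= 5 + 2 + 2 + 5
= 14


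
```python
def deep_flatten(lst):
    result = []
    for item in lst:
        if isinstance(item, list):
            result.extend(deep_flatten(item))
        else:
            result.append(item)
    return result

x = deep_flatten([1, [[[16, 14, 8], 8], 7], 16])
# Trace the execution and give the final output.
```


deep_flatten([1, [[[16, 14, 8], 8], 7], 16])
Processing each element:
  1 is not a list -> append 1
  [[[16, 14, 8], 8], 7] is a list -> deep_flatten recursively -> [16, 14, 8, 8, 7]
  16 is not a list -> append 16
= [1, 16, 14, 8, 8, 7, 16]


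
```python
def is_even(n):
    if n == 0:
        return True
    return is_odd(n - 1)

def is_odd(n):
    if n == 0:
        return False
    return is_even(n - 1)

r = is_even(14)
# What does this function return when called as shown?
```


is_even(14)
= is_odd(13)
= is_even(12)
= is_odd(11)
= is_even(10)
= is_odd(9)
= is_even(8)
= is_odd(7)
= is_even(6)
= is_odd(5)
= is_even(4)
= is_odd(3)
= is_even(2)
= is_odd(1)
= is_even(0)
n == 0: return True
= True


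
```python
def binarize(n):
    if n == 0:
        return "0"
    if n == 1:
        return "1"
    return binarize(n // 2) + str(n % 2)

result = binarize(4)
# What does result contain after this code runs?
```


binarize(4)
= binarize(2) + "0"
= binarize(1) + "0" + "0"
= "1" + "0" + "0"
= "100"


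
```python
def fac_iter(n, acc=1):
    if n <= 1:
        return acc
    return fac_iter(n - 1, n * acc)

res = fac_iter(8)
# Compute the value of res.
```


fac_iter(8, 1)
= fac_iter(7, 8 * 1) = fac_iter(7, 8)
= fac_iter(6, 7 * 8) = fac_iter(6, 56)
= fac_iter(5, 6 * 56) = fac_iter(5, 336)
= fac_iter(4, 5 * 336) = fac_iter(4, 1680)
= fac_iter(3, 4 * 1680) = fac_iter(3, 6720)
= fac_iter(2, 3 * 6720) = fac_iter(2, 20160)
= fac_iter(1, 2 * 20160) = fac_iter(1, 40320)
n <= 1, return acc = 40320


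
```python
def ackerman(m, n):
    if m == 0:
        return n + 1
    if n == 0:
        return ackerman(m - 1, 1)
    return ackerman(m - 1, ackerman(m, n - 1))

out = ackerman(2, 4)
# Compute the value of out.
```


ackerman(2, 4)
= ackerman(1, ackerman(2, 3))
First compute ackerman(2, 3) = 9
= ackerman(1, 9)
= 11


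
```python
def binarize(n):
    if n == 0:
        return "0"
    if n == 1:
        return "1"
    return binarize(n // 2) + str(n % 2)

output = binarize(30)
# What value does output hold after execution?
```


binarize(30)
= binarize(15) + "0"
= binarize(7) + "1" + "0"
= binarize(3) + "1" + "1" + "0"
= binarize(1) + "1" + "1" + "1" + "0"
= "1" + "1" + "1" + "1" + "0"
= "11110"


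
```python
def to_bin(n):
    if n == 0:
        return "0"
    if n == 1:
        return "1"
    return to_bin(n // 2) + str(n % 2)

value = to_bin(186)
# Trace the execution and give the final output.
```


to_bin(186)
= to_bin(93) + "0"
= to_bin(46) + "1" + "0"
= to_bin(23) + "0" + "1" + "0"
= to_bin(11) + "1" + "0" + "1" + "0"
= to_bin(5) + "1" + "1" + "0" + "1" + "0"
= to_bin(2) + "1" + "1" + "1" + "0" + "1" + "0"
= to_bin(1) + "0" + "1" + "1" + "1" + "0" + "1" + "0"
= "1" + "0" + "1" + "1" + "1" + "0" + "1" + "0"
= "10111010"


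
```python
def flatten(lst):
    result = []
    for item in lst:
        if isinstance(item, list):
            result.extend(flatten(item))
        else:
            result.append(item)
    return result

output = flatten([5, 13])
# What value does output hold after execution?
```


flatten([5, 13])
Processing each element:
  5 is not a list -> append 5
  13 is not a list -> append 13
= [5, 13]


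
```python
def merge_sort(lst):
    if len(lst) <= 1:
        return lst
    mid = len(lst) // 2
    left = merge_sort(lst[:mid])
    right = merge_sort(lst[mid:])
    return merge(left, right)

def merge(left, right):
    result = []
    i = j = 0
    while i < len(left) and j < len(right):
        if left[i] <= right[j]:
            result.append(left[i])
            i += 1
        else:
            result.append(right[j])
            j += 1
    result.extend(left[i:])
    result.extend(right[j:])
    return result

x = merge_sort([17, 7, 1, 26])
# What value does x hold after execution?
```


merge_sort([17, 7, 1, 26])
Split into [17, 7] and [1, 26]
Left sorted: [7, 17]
Right sorted: [1, 26]
Merge [7, 17] and [1, 26]
= [1, 7, 17, 26]


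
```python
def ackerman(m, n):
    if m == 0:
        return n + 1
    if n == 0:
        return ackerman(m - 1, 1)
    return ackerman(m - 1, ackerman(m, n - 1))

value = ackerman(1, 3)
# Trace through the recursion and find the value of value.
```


ackerman(1, 3)
= ackerman(0, ackerman(1, 2))
First compute ackerman(1, 2) = 4
= ackerman(0, 4)
= 5


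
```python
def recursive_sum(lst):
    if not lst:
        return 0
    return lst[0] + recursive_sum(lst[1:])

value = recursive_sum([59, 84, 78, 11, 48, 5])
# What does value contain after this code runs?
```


recursive_sum([59, 84, 78, 11, 48, 5])
= 59 + recursive_sum([84, 78, 11, 48, 5])
= 59 + 84 + recursive_sum([78, 11, 48, 5])
= 59 + 84 + 78 + recursive_sum([11, 48, 5])
= 59 + 84 + 78 + 11 + recursive_sum([48, 5])
= 59 + 84 + 78 + 11 + 48 + recursive_sum([5])
= 59 + 84 + 78 + 11 + 48 + 5 + recursive_sum([])
= 59 + 84 + 78 + 11 + 48 + 5 + 0
= 285


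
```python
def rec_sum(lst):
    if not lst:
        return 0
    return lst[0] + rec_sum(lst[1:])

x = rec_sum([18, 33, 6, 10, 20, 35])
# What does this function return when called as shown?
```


rec_sum([18, 33, 6, 10, 20, 35])
= 18 + rec_sum([33, 6, 10, 20, 35])
= 18 + 33 + rec_sum([6, 10, 20, 35])
= 18 + 33 + 6 + rec_sum([10, 20, 35])
= 18 + 33 + 6 + 10 + rec_sum([20, 35])
= 18 + 33 + 6 + 10 + 20 + rec_sum([35])
= 18 + 33 + 6 + 10 + 20 + 35 + rec_sum([])
= 18 + 33 + 6 + 10 + 20 + 35 + 0
= 122


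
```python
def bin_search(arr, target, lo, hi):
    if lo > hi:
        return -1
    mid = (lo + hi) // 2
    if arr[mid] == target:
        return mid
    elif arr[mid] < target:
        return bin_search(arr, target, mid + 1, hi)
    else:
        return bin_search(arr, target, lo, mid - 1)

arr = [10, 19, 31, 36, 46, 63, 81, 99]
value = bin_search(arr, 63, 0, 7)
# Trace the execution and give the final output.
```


bin_search(arr, 63, 0, 7)
lo=0, hi=7, mid=3, arr[mid]=36
36 < 63, search right half
lo=4, hi=7, mid=5, arr[mid]=63
arr[5] == 63, found at index 5
= 5


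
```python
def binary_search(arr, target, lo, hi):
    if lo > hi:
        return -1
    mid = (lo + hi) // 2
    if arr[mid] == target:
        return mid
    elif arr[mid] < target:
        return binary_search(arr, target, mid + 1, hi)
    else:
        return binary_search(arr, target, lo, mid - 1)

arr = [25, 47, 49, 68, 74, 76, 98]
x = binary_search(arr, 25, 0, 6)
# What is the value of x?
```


binary_search(arr, 25, 0, 6)
lo=0, hi=6, mid=3, arr[mid]=68
68 > 25, search left half
lo=0, hi=2, mid=1, arr[mid]=47
47 > 25, search left half
lo=0, hi=0, mid=0, arr[mid]=25
arr[0] == 25, found at index 0
= 0


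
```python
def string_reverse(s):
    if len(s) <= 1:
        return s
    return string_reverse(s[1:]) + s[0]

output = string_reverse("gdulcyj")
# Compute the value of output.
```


string_reverse("gdulcyj")
= string_reverse("dulcyj") + "g"
= string_reverse("ulcyj") + "d" + "g"
= string_reverse("lcyj") + "u" + "d" + "g"
= string_reverse("cyj") + "l" + "u" + "d" + "g"
= string_reverse("yj") + "c" + "l" + "u" + "d" + "g"
= string_reverse("j") + "y" + "c" + "l" + "u" + "d" + "g"
= "j" + "y" + "c" + "l" + "u" + "d" + "g"
= "jycludg"


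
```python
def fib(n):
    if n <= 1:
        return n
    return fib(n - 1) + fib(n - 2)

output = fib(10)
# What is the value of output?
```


fib(10)
= fib(9) + fib(8)
= (fib(8) + fib(7)) + fib(8)
Computing bottom-up: fib(0)=0, fib(1)=1, fib(2)=1, fib(3)=2, fib(4)=3, fib(5)=5, fib(6)=8, fib(7)=13, fib(8)=21, fib(9)=34, fib(10)=55
= 55


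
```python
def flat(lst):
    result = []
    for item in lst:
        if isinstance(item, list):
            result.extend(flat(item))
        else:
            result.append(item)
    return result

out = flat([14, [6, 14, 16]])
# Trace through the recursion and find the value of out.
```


flat([14, [6, 14, 16]])
Processing each element:
  14 is not a list -> append 14
  [6, 14, 16] is a list -> flat recursively -> [6, 14, 16]
= [14, 6, 14, 16]


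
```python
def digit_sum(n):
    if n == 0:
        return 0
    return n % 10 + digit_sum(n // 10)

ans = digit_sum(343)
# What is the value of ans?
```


digit_sum(343)
= 3 + digit_sum(34)
= 3 + 4 + digit_sum(3)
= 3 + 4 + 3 + digit_sum(0)
= 3 + 4 + 3 + 0
= 10


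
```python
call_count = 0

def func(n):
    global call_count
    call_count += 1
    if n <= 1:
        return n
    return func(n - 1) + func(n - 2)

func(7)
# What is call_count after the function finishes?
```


func(7) calls func(6) and func(5); each non-base call branches into two more.
Let C(k) = total number of calls made by func(k), including the call to func(k) itself.
Base cases: C(0) = 1, C(1) = 1
Recurrence: C(k) = 1 + C(k-1) + C(k-2)
  C(2) = 1 + C(1) + C(0) = 1 + 1 + 1 = 3
  C(3) = 1 + C(2) + C(1) = 1 + 3 + 1 = 5
  C(4) = 1 + C(3) + C(2) = 1 + 5 + 3 = 9
  C(5) = 1 + C(4) + C(3) = 1 + 9 + 5 = 15
  C(6) = 1 + C(5) + C(4) = 1 + 15 + 9 = 25
  C(7) = 1 + C(6) + C(5) = 1 + 25 + 15 = 41
Total calls = C(7) = 41


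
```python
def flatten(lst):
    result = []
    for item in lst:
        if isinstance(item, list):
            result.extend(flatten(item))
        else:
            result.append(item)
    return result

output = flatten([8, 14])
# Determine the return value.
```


flatten([8, 14])
Processing each element:
  8 is not a list -> append 8
  14 is not a list -> append 14
= [8, 14]


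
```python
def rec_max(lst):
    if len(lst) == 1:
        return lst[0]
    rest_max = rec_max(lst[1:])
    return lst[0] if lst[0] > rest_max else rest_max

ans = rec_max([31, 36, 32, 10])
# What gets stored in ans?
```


rec_max([31, 36, 32, 10])
= compare 31 with rec_max([36, 32, 10])
= compare 36 with rec_max([32, 10])
= compare 32 with rec_max([10])
Base: rec_max([10]) = 10
compare 32 with 10: max = 32
compare 36 with 32: max = 36
compare 31 with 36: max = 36
= 36


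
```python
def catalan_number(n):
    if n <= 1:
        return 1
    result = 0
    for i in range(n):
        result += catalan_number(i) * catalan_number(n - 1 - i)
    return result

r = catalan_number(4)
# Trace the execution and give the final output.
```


catalan_number(4)
= sum of catalan_number(i) * catalan_number(4-1-i) for i in 0..3
First compute sub-values bottom-up:
  catalan_number(0) = 1, catalan_number(1) = 1
  catalan_number(2) = 1*1 + 1*1 = 2
  catalan_number(3) = 1*2 + 1*1 + 2*1 = 5
Now catalan_number(4):
  catalan_number(0)*catalan_number(3) = 1*5 = 5
  catalan_number(1)*catalan_number(2) = 1*2 = 2
  catalan_number(2)*catalan_number(1) = 2*1 = 2
  catalan_number(3)*catalan_number(0) = 5*1 = 5
= 5 + 2 + 2 + 5
= 14


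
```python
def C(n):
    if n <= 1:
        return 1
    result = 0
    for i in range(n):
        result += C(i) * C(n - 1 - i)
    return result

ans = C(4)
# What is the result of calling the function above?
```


C(4)
= sum of C(i) * C(4-1-i) for i in 0..3
First compute sub-values bottom-up:
  C(0) = 1, C(1) = 1
  C(2) = 1*1 + 1*1 = 2
  C(3) = 1*2 + 1*1 + 2*1 = 5
Now C(4):
  C(0)*C(3) = 1*5 = 5
  C(1)*C(2) = 1*2 = 2
  C(2)*C(1) = 2*1 = 2
  C(3)*C(0) = 5*1 = 5
= 5 + 2 + 2 + 5
= 14


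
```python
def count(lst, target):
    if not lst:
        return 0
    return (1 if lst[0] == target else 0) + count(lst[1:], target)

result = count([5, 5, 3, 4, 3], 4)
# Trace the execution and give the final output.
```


count([5, 5, 3, 4, 3], 4)
lst[0]=5 != 4: 0 + count([5, 3, 4, 3], 4)
lst[0]=5 != 4: 0 + count([3, 4, 3], 4)
lst[0]=3 != 4: 0 + count([4, 3], 4)
lst[0]=4 == 4: 1 + count([3], 4)
lst[0]=3 != 4: 0 + count([], 4)
= 1


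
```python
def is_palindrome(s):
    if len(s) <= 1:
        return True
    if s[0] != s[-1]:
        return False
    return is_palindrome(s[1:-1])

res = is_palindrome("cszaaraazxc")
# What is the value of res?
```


is_palindrome("cszaaraazxc")
"cszaaraazxc": s[0]='c' == s[-1]='c' -> is_palindrome("szaaraazx")
"szaaraazx": s[0]='s' != s[-1]='x' -> False
= False


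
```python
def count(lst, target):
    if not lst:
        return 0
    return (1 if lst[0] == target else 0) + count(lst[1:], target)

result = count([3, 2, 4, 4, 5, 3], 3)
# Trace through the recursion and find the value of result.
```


count([3, 2, 4, 4, 5, 3], 3)
lst[0]=3 == 3: 1 + count([2, 4, 4, 5, 3], 3)
lst[0]=2 != 3: 0 + count([4, 4, 5, 3], 3)
lst[0]=4 != 3: 0 + count([4, 5, 3], 3)
lst[0]=4 != 3: 0 + count([5, 3], 3)
lst[0]=5 != 3: 0 + count([3], 3)
lst[0]=3 == 3: 1 + count([], 3)
= 2


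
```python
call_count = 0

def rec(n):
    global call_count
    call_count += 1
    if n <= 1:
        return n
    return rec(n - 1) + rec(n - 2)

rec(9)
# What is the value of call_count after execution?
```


rec(9) calls rec(8) and rec(7); each non-base call branches into two more.
Let C(k) = total number of calls made by rec(k), including the call to rec(k) itself.
Base cases: C(0) = 1, C(1) = 1
Recurrence: C(k) = 1 + C(k-1) + C(k-2)
  C(2) = 1 + C(1) + C(0) = 1 + 1 + 1 = 3
  C(3) = 1 + C(2) + C(1) = 1 + 3 + 1 = 5
  C(4) = 1 + C(3) + C(2) = 1 + 5 + 3 = 9
  C(5) = 1 + C(4) + C(3) = 1 + 9 + 5 = 15
  C(6) = 1 + C(5) + C(4) = 1 + 15 + 9 = 25
  C(7) = 1 + C(6) + C(5) = 1 + 25 + 15 = 41
  C(8) = 1 + C(7) + C(6) = 1 + 41 + 25 = 67
  C(9) = 1 + C(8) + C(7) = 1 + 67 + 41 = 109
Total calls = C(9) = 109


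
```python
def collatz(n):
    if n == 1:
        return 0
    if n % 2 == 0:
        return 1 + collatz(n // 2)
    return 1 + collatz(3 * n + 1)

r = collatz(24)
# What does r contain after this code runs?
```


collatz(24)
24 is even -> collatz(12)
12 is even -> collatz(6)
6 is even -> collatz(3)
3 is odd -> 3*3+1 = 10 -> collatz(10)
10 is even -> collatz(5)
5 is odd -> 3*5+1 = 16 -> collatz(16)
16 is even -> collatz(8)
8 is even -> collatz(4)
4 is even -> collatz(2)
2 is even -> collatz(1)
Reached 1 after 10 steps
= 10


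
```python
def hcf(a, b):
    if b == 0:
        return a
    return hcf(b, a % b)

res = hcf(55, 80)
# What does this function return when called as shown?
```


hcf(55, 80)
= hcf(80, 55 % 80) = hcf(80, 55)
= hcf(55, 80 % 55) = hcf(55, 25)
= hcf(25, 55 % 25) = hcf(25, 5)
= hcf(5, 25 % 5) = hcf(5, 0)
b == 0, return a = 5


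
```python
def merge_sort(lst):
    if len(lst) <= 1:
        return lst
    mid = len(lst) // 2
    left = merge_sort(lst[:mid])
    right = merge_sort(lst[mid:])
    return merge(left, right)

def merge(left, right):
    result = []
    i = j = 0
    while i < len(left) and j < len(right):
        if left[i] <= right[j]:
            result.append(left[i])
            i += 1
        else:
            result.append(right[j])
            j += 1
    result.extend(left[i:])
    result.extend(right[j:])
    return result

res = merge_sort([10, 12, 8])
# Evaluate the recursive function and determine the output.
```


merge_sort([10, 12, 8])
Split into [10] and [12, 8]
Left sorted: [10]
Right sorted: [8, 12]
Merge [10] and [8, 12]
= [8, 10, 12]


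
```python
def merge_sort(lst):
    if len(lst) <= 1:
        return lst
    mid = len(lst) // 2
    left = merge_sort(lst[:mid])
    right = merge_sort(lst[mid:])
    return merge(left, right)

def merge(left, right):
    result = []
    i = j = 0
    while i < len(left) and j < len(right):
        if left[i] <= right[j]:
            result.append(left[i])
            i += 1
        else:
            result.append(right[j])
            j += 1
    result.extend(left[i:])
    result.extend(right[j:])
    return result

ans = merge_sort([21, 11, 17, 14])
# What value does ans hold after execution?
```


merge_sort([21, 11, 17, 14])
Split into [21, 11] and [17, 14]
Left sorted: [11, 21]
Right sorted: [14, 17]
Merge [11, 21] and [14, 17]
= [11, 14, 17, 21]


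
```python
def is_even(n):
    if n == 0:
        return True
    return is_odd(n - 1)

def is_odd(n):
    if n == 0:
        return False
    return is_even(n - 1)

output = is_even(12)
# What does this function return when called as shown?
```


is_even(12)
= is_odd(11)
= is_even(10)
= is_odd(9)
= is_even(8)
= is_odd(7)
= is_even(6)
= is_odd(5)
= is_even(4)
= is_odd(3)
= is_even(2)
= is_odd(1)
= is_even(0)
n == 0: return True
= True


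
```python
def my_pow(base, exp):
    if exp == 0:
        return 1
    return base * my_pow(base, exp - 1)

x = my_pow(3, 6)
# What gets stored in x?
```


my_pow(3, 6)
= 3 * my_pow(3, 5)
= 3 * 3 * my_pow(3, 4)
= 3 * 3 * 3 * my_pow(3, 3)
= 3 * 3 * 3 * 3 * my_pow(3, 2)
= 3 * 3 * 3 * 3 * 3 * my_pow(3, 1)
= 3 * 3 * 3 * 3 * 3 * 3 * my_pow(3, 0)
= 3 * 3 * 3 * 3 * 3 * 3 * 1
= 729


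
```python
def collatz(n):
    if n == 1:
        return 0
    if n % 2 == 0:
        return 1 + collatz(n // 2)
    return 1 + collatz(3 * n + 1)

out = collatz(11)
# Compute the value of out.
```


collatz(11)
11 is odd -> 3*11+1 = 34 -> collatz(34)
34 is even -> collatz(17)
17 is odd -> 3*17+1 = 52 -> collatz(52)
52 is even -> collatz(26)
26 is even -> collatz(13)
13 is odd -> 3*13+1 = 40 -> collatz(40)
40 is even -> collatz(20)
20 is even -> collatz(10)
10 is even -> collatz(5)
5 is odd -> 3*5+1 = 16 -> collatz(16)
16 is even -> collatz(8)
8 is even -> collatz(4)
4 is even -> collatz(2)
2 is even -> collatz(1)
Reached 1 after 14 steps
= 14


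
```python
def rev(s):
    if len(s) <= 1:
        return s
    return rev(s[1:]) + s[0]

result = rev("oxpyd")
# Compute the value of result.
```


rev("oxpyd")
= rev("xpyd") + "o"
= rev("pyd") + "x" + "o"
= rev("yd") + "p" + "x" + "o"
= rev("d") + "y" + "p" + "x" + "o"
= "d" + "y" + "p" + "x" + "o"
= "dypxo"


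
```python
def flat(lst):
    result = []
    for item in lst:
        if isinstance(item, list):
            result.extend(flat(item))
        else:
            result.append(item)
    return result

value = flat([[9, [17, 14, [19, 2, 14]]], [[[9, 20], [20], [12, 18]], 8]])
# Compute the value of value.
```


flat([[9, [17, 14, [19, 2, 14]]], [[[9, 20], [20], [12, 18]], 8]])
Processing each element:
  [9, [17, 14, [19, 2, 14]]] is a list -> flat recursively -> [9, 17, 14, 19, 2, 14]
  [[[9, 20], [20], [12, 18]], 8] is a list -> flat recursively -> [9, 20, 20, 12, 18, 8]
= [9, 17, 14, 19, 2, 14, 9, 20, 20, 12, 18, 8]


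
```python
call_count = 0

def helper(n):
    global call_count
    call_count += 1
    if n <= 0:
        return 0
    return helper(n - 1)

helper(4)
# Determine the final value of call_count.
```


helper(4) calls helper(3) calls ... calls helper(0)
Total calls: 4 + 1 (for base case) = 5


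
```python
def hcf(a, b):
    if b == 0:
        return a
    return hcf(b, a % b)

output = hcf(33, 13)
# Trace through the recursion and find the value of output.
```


hcf(33, 13)
= hcf(13, 33 % 13) = hcf(13, 7)
= hcf(7, 13 % 7) = hcf(7, 6)
= hcf(6, 7 % 6) = hcf(6, 1)
= hcf(1, 6 % 1) = hcf(1, 0)
b == 0, return a = 1


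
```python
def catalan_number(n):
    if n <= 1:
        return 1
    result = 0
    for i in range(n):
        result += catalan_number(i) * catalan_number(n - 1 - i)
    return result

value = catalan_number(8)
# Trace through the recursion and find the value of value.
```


catalan_number(8)
= sum of catalan_number(i) * catalan_number(8-1-i) for i in 0..7
First compute sub-values bottom-up:
  catalan_number(0) = 1, catalan_number(1) = 1
  catalan_number(2) = 1*1 + 1*1 = 2
  catalan_number(3) = 1*2 + 1*1 + 2*1 = 5
  catalan_number(4) = 1*5 + 1*2 + 2*1 + 5*1 = 14
  catalan_number(5) = 1*14 + 1*5 + 2*2 + 5*1 + 14*1 = 42
  catalan_number(6) = 1*42 + 1*14 + 2*5 + 5*2 + 14*1 + 42*1 = 132
  catalan_number(7) = 1*132 + 1*42 + 2*14 + 5*5 + 14*2 + 42*1 + 132*1 = 429
Now catalan_number(8):
  catalan_number(0)*catalan_number(7) = 1*429 = 429
  catalan_number(1)*catalan_number(6) = 1*132 = 132
  catalan_number(2)*catalan_number(5) = 2*42 = 84
  catalan_number(3)*catalan_number(4) = 5*14 = 70
  catalan_number(4)*catalan_number(3) = 14*5 = 70
  catalan_number(5)*catalan_number(2) = 42*2 = 84
  catalan_number(6)*catalan_number(1) = 132*1 = 132
  catalan_number(7)*catalan_number(0) = 429*1 = 429
= 429 + 132 + 84 + 70 + 70 + 84 + 132 + 429
= 1430


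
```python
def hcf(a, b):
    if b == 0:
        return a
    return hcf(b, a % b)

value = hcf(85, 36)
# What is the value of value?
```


hcf(85, 36)
= hcf(36, 85 % 36) = hcf(36, 13)
= hcf(13, 36 % 13) = hcf(13, 10)
= hcf(10, 13 % 10) = hcf(10, 3)
= hcf(3, 10 % 3) = hcf(3, 1)
= hcf(1, 3 % 1) = hcf(1, 0)
b == 0, return a = 1


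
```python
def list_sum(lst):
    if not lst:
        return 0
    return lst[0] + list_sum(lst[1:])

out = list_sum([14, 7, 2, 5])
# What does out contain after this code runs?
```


list_sum([14, 7, 2, 5])
= 14 + list_sum([7, 2, 5])
= 14 + 7 + list_sum([2, 5])
= 14 + 7 + 2 + list_sum([5])
= 14 + 7 + 2 + 5 + list_sum([])
= 14 + 7 + 2 + 5 + 0
= 28


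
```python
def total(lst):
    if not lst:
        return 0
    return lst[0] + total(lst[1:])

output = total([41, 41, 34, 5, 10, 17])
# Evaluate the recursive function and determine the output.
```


total([41, 41, 34, 5, 10, 17])
= 41 + total([41, 34, 5, 10, 17])
= 41 + 41 + total([34, 5, 10, 17])
= 41 + 41 + 34 + total([5, 10, 17])
= 41 + 41 + 34 + 5 + total([10, 17])
= 41 + 41 + 34 + 5 + 10 + total([17])
= 41 + 41 + 34 + 5 + 10 + 17 + total([])
= 41 + 41 + 34 + 5 + 10 + 17 + 0
= 148


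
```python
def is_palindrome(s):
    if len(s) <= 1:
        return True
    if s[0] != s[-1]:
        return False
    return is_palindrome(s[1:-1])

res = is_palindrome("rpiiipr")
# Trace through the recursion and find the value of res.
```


is_palindrome("rpiiipr")
"rpiiipr": s[0]='r' == s[-1]='r' -> is_palindrome("piiip")
"piiip": s[0]='p' == s[-1]='p' -> is_palindrome("iii")
"iii": s[0]='i' == s[-1]='i' -> is_palindrome("i")
"i": len <= 1 -> True
= True


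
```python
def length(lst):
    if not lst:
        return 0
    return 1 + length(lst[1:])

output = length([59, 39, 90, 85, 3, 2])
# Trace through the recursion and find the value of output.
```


length([59, 39, 90, 85, 3, 2])
= 1 + length([39, 90, 85, 3, 2])
= 1 + 1 + length([90, 85, 3, 2])
= 1 + 1 + 1 + length([85, 3, 2])
= 1 + 1 + 1 + 1 + length([3, 2])
= 1 + 1 + 1 + 1 + 1 + length([2])
= 1 + 1 + 1 + 1 + 1 + 1 + length([])
= 1 + 1 + 1 + 1 + 1 + 1 + 0
= 6


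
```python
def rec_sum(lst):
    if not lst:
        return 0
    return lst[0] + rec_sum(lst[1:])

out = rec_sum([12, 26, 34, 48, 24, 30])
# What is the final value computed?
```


rec_sum([12, 26, 34, 48, 24, 30])
= 12 + rec_sum([26, 34, 48, 24, 30])
= 12 + 26 + rec_sum([34, 48, 24, 30])
= 12 + 26 + 34 + rec_sum([48, 24, 30])
= 12 + 26 + 34 + 48 + rec_sum([24, 30])
= 12 + 26 + 34 + 48 + 24 + rec_sum([30])
= 12 + 26 + 34 + 48 + 24 + 30 + rec_sum([])
= 12 + 26 + 34 + 48 + 24 + 30 + 0
= 174


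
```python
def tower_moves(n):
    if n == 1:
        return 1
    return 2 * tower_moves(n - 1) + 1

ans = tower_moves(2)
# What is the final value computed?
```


tower_moves(2)
= 2 * tower_moves(1) + 1
Now compute bottom-up:
tower_moves(1) = 1
tower_moves(2) = 2 * 1 + 1 = 3
= 3


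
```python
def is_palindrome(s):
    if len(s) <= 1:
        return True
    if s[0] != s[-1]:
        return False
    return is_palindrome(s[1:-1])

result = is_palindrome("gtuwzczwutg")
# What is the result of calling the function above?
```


is_palindrome("gtuwzczwutg")
"gtuwzczwutg": s[0]='g' == s[-1]='g' -> is_palindrome("tuwzczwut")
"tuwzczwut": s[0]='t' == s[-1]='t' -> is_palindrome("uwzczwu")
"uwzczwu": s[0]='u' == s[-1]='u' -> is_palindrome("wzczw")
"wzczw": s[0]='w' == s[-1]='w' -> is_palindrome("zcz")
"zcz": s[0]='z' == s[-1]='z' -> is_palindrome("c")
"c": len <= 1 -> True
= True


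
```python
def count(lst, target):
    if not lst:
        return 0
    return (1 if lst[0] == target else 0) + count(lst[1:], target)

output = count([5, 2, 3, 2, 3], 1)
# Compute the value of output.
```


count([5, 2, 3, 2, 3], 1)
lst[0]=5 != 1: 0 + count([2, 3, 2, 3], 1)
lst[0]=2 != 1: 0 + count([3, 2, 3], 1)
lst[0]=3 != 1: 0 + count([2, 3], 1)
lst[0]=2 != 1: 0 + count([3], 1)
lst[0]=3 != 1: 0 + count([], 1)
= 0


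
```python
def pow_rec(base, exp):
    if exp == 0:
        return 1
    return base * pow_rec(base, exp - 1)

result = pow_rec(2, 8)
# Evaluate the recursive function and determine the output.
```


pow_rec(2, 8)
= 2 * pow_rec(2, 7)
= 2 * 2 * pow_rec(2, 6)
= 2 * 2 * 2 * pow_rec(2, 5)
= 2 * 2 * 2 * 2 * pow_rec(2, 4)
= 2 * 2 * 2 * 2 * 2 * pow_rec(2, 3)
= 2 * 2 * 2 * 2 * 2 * 2 * pow_rec(2, 2)
= 2 * 2 * 2 * 2 * 2 * 2 * 2 * pow_rec(2, 1)
= 2 * 2 * 2 * 2 * 2 * 2 * 2 * 2 * pow_rec(2, 0)
= 2 * 2 * 2 * 2 * 2 * 2 * 2 * 2 * 1
= 256


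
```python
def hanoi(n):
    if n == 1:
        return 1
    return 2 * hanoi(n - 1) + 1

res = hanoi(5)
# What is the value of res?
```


hanoi(5)
= 2 * hanoi(4) + 1
= 2 * (2 * hanoi(3) + 1) + 1
= 2 * (2 * (2 * hanoi(2) + 1) + 1) + 1
= 2 * (2 * (2 * (2 * hanoi(1) + 1) + 1) + 1) + 1
Now compute bottom-up:
hanoi(1) = 1
hanoi(2) = 2 * 1 + 1 = 3
hanoi(3) = 2 * 3 + 1 = 7
hanoi(4) = 2 * 7 + 1 = 15
hanoi(5) = 2 * 15 + 1 = 31
= 31


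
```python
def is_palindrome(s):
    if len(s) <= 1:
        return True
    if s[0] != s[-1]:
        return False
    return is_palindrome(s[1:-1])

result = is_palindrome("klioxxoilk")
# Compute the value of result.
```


is_palindrome("klioxxoilk")
"klioxxoilk": s[0]='k' == s[-1]='k' -> is_palindrome("lioxxoil")
"lioxxoil": s[0]='l' == s[-1]='l' -> is_palindrome("ioxxoi")
"ioxxoi": s[0]='i' == s[-1]='i' -> is_palindrome("oxxo")
"oxxo": s[0]='o' == s[-1]='o' -> is_palindrome("xx")
"xx": s[0]='x' == s[-1]='x' -> is_palindrome("")
"": len <= 1 -> True
= True


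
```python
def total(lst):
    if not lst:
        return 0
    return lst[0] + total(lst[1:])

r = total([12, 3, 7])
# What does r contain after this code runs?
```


total([12, 3, 7])
= 12 + total([3, 7])
= 12 + 3 + total([7])
= 12 + 3 + 7 + total([])
= 12 + 3 + 7 + 0
= 22


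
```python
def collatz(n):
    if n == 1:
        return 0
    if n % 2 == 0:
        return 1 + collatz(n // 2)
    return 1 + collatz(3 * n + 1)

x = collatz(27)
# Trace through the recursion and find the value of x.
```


collatz(27)
27 is odd -> 3*27+1 = 82 -> collatz(82)
82 is even -> collatz(41)
41 is odd -> 3*41+1 = 124 -> collatz(124)
124 is even -> collatz(62)
62 is even -> collatz(31)
31 is odd -> 3*31+1 = 94 -> collatz(94)
94 is even -> collatz(47)
47 is odd -> 3*47+1 = 142 -> collatz(142)
142 is even -> collatz(71)
71 is odd -> 3*71+1 = 214 -> collatz(214)
214 is even -> collatz(107)
107 is odd -> 3*107+1 = 322 -> collatz(322)
322 is even -> collatz(161)
161 is odd -> 3*161+1 = 484 -> collatz(484)
484 is even -> collatz(242)
242 is even -> collatz(121)
121 is odd -> 3*121+1 = 364 -> collatz(364)
364 is even -> collatz(182)
182 is even -> collatz(91)
91 is odd -> 3*91+1 = 274 -> collatz(274)
274 is even -> collatz(137)
137 is odd -> 3*137+1 = 412 -> collatz(412)
412 is even -> collatz(206)
206 is even -> collatz(103)
103 is odd -> 3*103+1 = 310 -> collatz(310)
310 is even -> collatz(155)
155 is odd -> 3*155+1 = 466 -> collatz(466)
466 is even -> collatz(233)
233 is odd -> 3*233+1 = 700 -> collatz(700)
700 is even -> collatz(350)
350 is even -> collatz(175)
175 is odd -> 3*175+1 = 526 -> collatz(526)
526 is even -> collatz(263)
263 is odd -> 3*263+1 = 790 -> collatz(790)
790 is even -> collatz(395)
395 is odd -> 3*395+1 = 1186 -> collatz(1186)
1186 is even -> collatz(593)
593 is odd -> 3*593+1 = 1780 -> collatz(1780)
1780 is even -> collatz(890)
890 is even -> collatz(445)
445 is odd -> 3*445+1 = 1336 -> collatz(1336)
1336 is even -> collatz(668)
668 is even -> collatz(334)
334 is even -> collatz(167)
167 is odd -> 3*167+1 = 502 -> collatz(502)
502 is even -> collatz(251)
251 is odd -> 3*251+1 = 754 -> collatz(754)
754 is even -> collatz(377)
377 is odd -> 3*377+1 = 1132 -> collatz(1132)
1132 is even -> collatz(566)
566 is even -> collatz(283)
283 is odd -> 3*283+1 = 850 -> collatz(850)
850 is even -> collatz(425)
425 is odd -> 3*425+1 = 1276 -> collatz(1276)
1276 is even -> collatz(638)
638 is even -> collatz(319)
319 is odd -> 3*319+1 = 958 -> collatz(958)
958 is even -> collatz(479)
479 is odd -> 3*479+1 = 1438 -> collatz(1438)
1438 is even -> collatz(719)
719 is odd -> 3*719+1 = 2158 -> collatz(2158)
2158 is even -> collatz(1079)
1079 is odd -> 3*1079+1 = 3238 -> collatz(3238)
3238 is even -> collatz(1619)
1619 is odd -> 3*1619+1 = 4858 -> collatz(4858)
4858 is even -> collatz(2429)
2429 is odd -> 3*2429+1 = 7288 -> collatz(7288)
7288 is even -> collatz(3644)
3644 is even -> collatz(1822)
1822 is even -> collatz(911)
911 is odd -> 3*911+1 = 2734 -> collatz(2734)
2734 is even -> collatz(1367)
1367 is odd -> 3*1367+1 = 4102 -> collatz(4102)
4102 is even -> collatz(2051)
2051 is odd -> 3*2051+1 = 6154 -> collatz(6154)
6154 is even -> collatz(3077)
3077 is odd -> 3*3077+1 = 9232 -> collatz(9232)
9232 is even -> collatz(4616)
4616 is even -> collatz(2308)
2308 is even -> collatz(1154)
1154 is even -> collatz(577)
577 is odd -> 3*577+1 = 1732 -> collatz(1732)
1732 is even -> collatz(866)
866 is even -> collatz(433)
433 is odd -> 3*433+1 = 1300 -> collatz(1300)
1300 is even -> collatz(650)
650 is even -> collatz(325)
325 is odd -> 3*325+1 = 976 -> collatz(976)
976 is even -> collatz(488)
488 is even -> collatz(244)
244 is even -> collatz(122)
122 is even -> collatz(61)
61 is odd -> 3*61+1 = 184 -> collatz(184)
184 is even -> collatz(92)
92 is even -> collatz(46)
46 is even -> collatz(23)
23 is odd -> 3*23+1 = 70 -> collatz(70)
70 is even -> collatz(35)
35 is odd -> 3*35+1 = 106 -> collatz(106)
106 is even -> collatz(53)
53 is odd -> 3*53+1 = 160 -> collatz(160)
160 is even -> collatz(80)
80 is even -> collatz(40)
40 is even -> collatz(20)
20 is even -> collatz(10)
10 is even -> collatz(5)
5 is odd -> 3*5+1 = 16 -> collatz(16)
16 is even -> collatz(8)
8 is even -> collatz(4)
4 is even -> collatz(2)
2 is even -> collatz(1)
Reached 1 after 111 steps
= 111


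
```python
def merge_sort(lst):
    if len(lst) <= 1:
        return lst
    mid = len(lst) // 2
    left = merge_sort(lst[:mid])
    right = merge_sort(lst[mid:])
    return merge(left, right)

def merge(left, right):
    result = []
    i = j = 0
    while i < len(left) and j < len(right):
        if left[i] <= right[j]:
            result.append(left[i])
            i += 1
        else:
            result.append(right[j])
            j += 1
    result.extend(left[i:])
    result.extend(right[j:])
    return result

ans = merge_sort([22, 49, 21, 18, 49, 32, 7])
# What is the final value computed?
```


merge_sort([22, 49, 21, 18, 49, 32, 7])
Split into [22, 49, 21] and [18, 49, 32, 7]
Left sorted: [21, 22, 49]
Right sorted: [7, 18, 32, 49]
Merge [21, 22, 49] and [7, 18, 32, 49]
= [7, 18, 21, 22, 32, 49, 49]
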